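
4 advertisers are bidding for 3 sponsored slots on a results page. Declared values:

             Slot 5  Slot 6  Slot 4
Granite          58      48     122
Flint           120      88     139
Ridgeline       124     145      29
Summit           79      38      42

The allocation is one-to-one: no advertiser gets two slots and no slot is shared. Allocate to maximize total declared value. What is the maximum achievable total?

This is a one-to-one assignment (maximum-weight bipartite matching).
Optimal: Flint→Slot 5 ($120), Ridgeline→Slot 6 ($145), Granite→Slot 4 ($122) — total 120+145+122 = $387.
Max-entry greedy (repeatedly take the single best remaining cell) gives $363, worse by 24.

Maximum total: $387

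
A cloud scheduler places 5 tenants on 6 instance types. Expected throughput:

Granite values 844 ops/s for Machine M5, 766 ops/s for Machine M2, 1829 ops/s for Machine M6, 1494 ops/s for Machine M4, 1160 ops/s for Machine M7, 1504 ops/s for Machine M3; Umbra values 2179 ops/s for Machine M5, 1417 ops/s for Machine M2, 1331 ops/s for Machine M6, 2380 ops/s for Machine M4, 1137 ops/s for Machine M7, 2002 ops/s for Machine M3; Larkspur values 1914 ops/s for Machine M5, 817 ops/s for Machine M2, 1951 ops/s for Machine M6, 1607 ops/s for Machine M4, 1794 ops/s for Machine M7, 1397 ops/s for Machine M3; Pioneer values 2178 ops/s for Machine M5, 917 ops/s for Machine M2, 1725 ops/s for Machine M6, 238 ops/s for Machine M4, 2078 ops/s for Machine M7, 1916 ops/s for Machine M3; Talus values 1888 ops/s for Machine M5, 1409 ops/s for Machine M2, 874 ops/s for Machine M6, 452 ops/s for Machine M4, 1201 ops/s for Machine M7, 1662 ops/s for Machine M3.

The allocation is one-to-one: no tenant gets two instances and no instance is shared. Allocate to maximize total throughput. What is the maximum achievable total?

Optimal: Granite→Machine M6 (1829 ops/s), Umbra→Machine M4 (2380 ops/s), Larkspur→Machine M5 (1914 ops/s), Pioneer→Machine M7 (2078 ops/s), Talus→Machine M3 (1662 ops/s) — total 1829+2380+1914+2078+1662 = 9863 ops/s.
Max-entry greedy (repeatedly take the single best remaining cell) gives 9331 ops/s, worse by 532.

Maximum total: 9863 ops/s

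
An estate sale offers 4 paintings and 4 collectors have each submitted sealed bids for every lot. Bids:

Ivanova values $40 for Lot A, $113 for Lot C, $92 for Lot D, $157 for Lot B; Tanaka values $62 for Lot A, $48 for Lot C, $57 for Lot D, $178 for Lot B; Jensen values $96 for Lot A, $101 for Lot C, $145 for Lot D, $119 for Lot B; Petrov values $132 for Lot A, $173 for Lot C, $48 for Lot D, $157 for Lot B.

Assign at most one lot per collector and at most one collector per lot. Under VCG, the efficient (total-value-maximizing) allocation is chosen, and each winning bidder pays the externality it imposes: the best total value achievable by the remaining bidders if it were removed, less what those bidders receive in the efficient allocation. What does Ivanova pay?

Efficient allocation: Ivanova→Lot C ($113), Tanaka→Lot B ($178), Jensen→Lot D ($145), Petrov→Lot A ($132); total welfare W = $568.
Ivanova receives Lot C at value $113, so the others get W − 113 = $455.
Without Ivanova: best allocation of the remaining 3 bidders over all 4 lots is Tanaka→Lot B ($178), Jensen→Lot D ($145), Petrov→Lot C ($173), total $496.
VCG payment = (others' best without Ivanova) − (others' welfare with Ivanova) = 496 − 455 = $41.

Ivanova pays $41.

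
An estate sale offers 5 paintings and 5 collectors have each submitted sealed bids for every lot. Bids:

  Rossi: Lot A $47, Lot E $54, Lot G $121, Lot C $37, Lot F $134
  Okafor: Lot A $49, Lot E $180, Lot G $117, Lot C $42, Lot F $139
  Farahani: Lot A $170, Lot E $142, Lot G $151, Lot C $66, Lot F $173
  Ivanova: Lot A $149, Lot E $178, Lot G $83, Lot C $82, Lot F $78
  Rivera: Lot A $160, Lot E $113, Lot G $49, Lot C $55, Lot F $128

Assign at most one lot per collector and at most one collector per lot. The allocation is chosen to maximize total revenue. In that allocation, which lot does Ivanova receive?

Ivanova receives Lot C.

This is the linear assignment problem.
Optimal: Rossi→Lot G ($121), Okafor→Lot E ($180), Farahani→Lot F ($173), Ivanova→Lot C ($82), Rivera→Lot A ($160) — total 121+180+173+82+160 = $716.
Column-greedy (each lot in turn goes to its best remaining collector) gives $681, worse by 35.
Ivanova's own top lot is Lot E ($178), but forcing Ivanova→Lot E and reassigning the rest optimally gives only $674 — worse by 42.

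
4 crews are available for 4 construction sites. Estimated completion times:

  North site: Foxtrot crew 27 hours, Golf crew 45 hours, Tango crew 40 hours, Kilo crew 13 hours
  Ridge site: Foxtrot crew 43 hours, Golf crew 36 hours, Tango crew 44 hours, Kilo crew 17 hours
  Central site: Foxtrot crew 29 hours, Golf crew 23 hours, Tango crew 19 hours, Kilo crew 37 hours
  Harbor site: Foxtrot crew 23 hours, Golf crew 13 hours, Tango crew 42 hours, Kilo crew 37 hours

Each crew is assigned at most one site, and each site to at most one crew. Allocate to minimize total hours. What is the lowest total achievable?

Minimum total: 76 hours

Treat this as an assignment problem: match each crew to one site.
Optimal: Foxtrot crew→North site (27 hours), Golf crew→Harbor site (13 hours), Tango crew→Central site (19 hours), Kilo crew→Ridge site (17 hours) — total 27+13+19+17 = 76 hours.
Row-greedy (each crew in turn takes its cheapest remaining site) gives 103 hours, worse by 27.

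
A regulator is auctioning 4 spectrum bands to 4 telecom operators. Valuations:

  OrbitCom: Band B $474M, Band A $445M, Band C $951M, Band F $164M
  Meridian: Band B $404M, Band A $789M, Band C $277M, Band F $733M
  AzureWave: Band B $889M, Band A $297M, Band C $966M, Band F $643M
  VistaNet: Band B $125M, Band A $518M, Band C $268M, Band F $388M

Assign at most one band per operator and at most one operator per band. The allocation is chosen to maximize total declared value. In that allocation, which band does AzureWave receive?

This is a one-to-one assignment (maximum-weight bipartite matching).
Optimal: OrbitCom→Band C ($951M), Meridian→Band F ($733M), AzureWave→Band B ($889M), VistaNet→Band A ($518M) — total 951+733+889+518 = $3091M.
Max-entry greedy (repeatedly take the single best remaining cell) gives $2617M, worse by 474.
Swapping OrbitCom↔VistaNet (OrbitCom→Band A $445M, VistaNet→Band C $268M) loses 756.
AzureWave's own top band is Band C ($966M), but forcing AzureWave→Band C and reassigning the rest optimally gives only $2691M — worse by 400.

AzureWave receives Band B.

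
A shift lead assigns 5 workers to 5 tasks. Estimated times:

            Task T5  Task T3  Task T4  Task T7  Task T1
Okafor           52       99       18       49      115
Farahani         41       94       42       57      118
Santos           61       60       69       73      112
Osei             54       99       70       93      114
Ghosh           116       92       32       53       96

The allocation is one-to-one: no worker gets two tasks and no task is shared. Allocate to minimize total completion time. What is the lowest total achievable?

This is the linear assignment problem.
Optimal: Okafor→Task T4 (18 min), Farahani→Task T7 (57 min), Santos→Task T3 (60 min), Osei→Task T5 (54 min), Ghosh→Task T1 (96 min) — total 18+57+60+54+96 = 285 min.
Column-greedy (each task in turn goes to its cheapest remaining worker) gives 286 min, worse by 1.
Every other assignment is strictly worse.

Min total: 285 min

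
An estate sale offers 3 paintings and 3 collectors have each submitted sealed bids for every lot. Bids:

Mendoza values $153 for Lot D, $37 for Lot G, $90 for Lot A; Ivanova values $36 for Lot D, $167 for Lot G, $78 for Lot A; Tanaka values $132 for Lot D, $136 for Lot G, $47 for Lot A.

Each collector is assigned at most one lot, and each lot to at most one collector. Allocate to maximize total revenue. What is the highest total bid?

Optimal: Mendoza→Lot A ($90), Ivanova→Lot G ($167), Tanaka→Lot D ($132) — total 90+167+132 = $389.
Column-greedy (each lot in turn goes to its best remaining collector) gives $367, worse by 22.
Next-best assignment: Mendoza→Lot D, Ivanova→Lot G, Tanaka→Lot A = $367.
Every other assignment is strictly worse.

Max total: $389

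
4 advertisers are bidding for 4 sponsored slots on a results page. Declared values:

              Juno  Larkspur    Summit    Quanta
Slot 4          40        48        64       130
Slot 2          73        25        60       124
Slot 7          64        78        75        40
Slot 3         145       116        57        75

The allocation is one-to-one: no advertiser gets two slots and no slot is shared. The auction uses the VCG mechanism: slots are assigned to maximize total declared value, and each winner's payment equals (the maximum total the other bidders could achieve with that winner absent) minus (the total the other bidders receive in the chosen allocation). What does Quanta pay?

Quanta pays $4.

Efficient allocation: Juno→Slot 3 ($145), Larkspur→Slot 7 ($78), Summit→Slot 2 ($60), Quanta→Slot 4 ($130); total welfare W = $413.
Quanta receives Slot 4 at value $130, so the others get W − 130 = $283.
Without Quanta: best allocation of the remaining 3 bidders over all 4 slots is Juno→Slot 3 ($145), Larkspur→Slot 7 ($78), Summit→Slot 4 ($64), total $287.
VCG payment = (others' best without Quanta) − (others' welfare with Quanta) = 287 − 283 = $4.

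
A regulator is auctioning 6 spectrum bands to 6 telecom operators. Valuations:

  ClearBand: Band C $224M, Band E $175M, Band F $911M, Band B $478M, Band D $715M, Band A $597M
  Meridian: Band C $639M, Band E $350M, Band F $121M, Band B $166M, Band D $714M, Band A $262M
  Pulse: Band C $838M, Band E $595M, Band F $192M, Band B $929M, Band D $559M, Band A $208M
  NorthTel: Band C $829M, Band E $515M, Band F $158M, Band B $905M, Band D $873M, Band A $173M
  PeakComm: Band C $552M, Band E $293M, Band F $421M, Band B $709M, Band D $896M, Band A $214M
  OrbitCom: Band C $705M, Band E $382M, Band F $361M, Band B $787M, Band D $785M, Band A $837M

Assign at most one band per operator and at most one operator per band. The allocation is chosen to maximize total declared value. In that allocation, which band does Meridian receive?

This is a one-to-one assignment (maximum-weight bipartite matching).
Optimal: ClearBand→Band F ($911M), Meridian→Band C ($639M), Pulse→Band E ($595M), NorthTel→Band B ($905M), PeakComm→Band D ($896M), OrbitCom→Band A ($837M) — total 911+639+595+905+896+837 = $4783M.
Column-greedy (each band in turn goes to its best remaining operator) gives $4209M, worse by 574.
Meridian's own top band is Band D ($714M), but forcing Meridian→Band D and reassigning the rest optimally gives only $4595M — worse by 188.

Meridian receives Band C.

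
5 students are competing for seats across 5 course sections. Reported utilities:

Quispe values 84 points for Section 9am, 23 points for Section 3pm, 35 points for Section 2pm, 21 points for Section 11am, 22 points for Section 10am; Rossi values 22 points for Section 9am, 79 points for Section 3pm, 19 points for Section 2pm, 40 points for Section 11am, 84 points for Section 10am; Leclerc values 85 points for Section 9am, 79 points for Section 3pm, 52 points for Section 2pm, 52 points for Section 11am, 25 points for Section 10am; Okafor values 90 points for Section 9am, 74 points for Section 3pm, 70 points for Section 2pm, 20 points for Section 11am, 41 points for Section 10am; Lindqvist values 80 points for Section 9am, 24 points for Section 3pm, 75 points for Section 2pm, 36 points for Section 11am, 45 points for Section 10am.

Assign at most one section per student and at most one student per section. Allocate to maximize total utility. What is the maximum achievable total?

Optimal: Quispe→Section 9am (84 points), Rossi→Section 10am (84 points), Leclerc→Section 11am (52 points), Okafor→Section 3pm (74 points), Lindqvist→Section 2pm (75 points) — total 84+84+52+74+75 = 369 points.
Column-greedy (each section in turn goes to its best remaining student) gives 318 points, worse by 51.
Swapping Okafor↔Leclerc (Okafor→Section 11am 20 points, Leclerc→Section 3pm 79 points) loses 27.

Maximum total: 369 points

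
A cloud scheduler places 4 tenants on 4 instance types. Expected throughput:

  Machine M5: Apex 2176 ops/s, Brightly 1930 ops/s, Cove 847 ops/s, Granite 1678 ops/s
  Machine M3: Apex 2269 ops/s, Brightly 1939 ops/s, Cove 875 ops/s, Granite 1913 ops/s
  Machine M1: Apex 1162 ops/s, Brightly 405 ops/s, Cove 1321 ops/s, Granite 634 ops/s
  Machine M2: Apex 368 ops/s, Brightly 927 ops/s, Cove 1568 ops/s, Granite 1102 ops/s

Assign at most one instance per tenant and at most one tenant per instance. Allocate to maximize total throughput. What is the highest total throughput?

Max total: 6622 ops/s

This is a one-to-one assignment (maximum-weight bipartite matching).
Optimal: Apex→Machine M3 (2269 ops/s), Brightly→Machine M5 (1930 ops/s), Cove→Machine M1 (1321 ops/s), Granite→Machine M2 (1102 ops/s) — total 2269+1930+1321+1102 = 6622 ops/s.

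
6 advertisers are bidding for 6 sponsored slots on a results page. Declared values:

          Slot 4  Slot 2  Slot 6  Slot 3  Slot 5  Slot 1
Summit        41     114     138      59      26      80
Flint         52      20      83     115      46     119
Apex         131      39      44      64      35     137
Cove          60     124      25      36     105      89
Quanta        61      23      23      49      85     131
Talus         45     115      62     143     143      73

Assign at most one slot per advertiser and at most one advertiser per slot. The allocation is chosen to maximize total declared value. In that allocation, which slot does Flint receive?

Optimal: Summit→Slot 6 ($138), Flint→Slot 3 ($115), Apex→Slot 4 ($131), Cove→Slot 2 ($124), Quanta→Slot 1 ($131), Talus→Slot 5 ($143) — total 138+115+131+124+131+143 = $782.
Row-greedy (each advertiser in turn takes its best remaining slot) gives $740, worse by 42.
Checked against all permutations: $782 is optimal.
Flint's own top slot is Slot 1 ($119), but forcing Flint→Slot 1 and reassigning the rest optimally gives only $740 — worse by 42.

Flint receives Slot 3.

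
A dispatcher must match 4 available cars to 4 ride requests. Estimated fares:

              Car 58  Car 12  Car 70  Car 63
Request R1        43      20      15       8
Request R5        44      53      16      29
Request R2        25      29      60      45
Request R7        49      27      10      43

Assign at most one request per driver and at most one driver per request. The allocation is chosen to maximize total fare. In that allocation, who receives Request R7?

Treat this as an assignment problem: match each driver to one request.
Optimal: Car 58→Request R1 ($43), Car 12→Request R5 ($53), Car 70→Request R2 ($60), Car 63→Request R7 ($43) — total 43+53+60+43 = $199.
Row-greedy (each driver in turn takes its best remaining request) gives $170, worse by 29.
No other one-to-one assignment exceeds $199.
Car 63's own top request is Request R2 ($45), but forcing Car 63→Request R2 and reassigning the rest optimally gives only $162 — worse by 37.

Car 63 receives Request R7.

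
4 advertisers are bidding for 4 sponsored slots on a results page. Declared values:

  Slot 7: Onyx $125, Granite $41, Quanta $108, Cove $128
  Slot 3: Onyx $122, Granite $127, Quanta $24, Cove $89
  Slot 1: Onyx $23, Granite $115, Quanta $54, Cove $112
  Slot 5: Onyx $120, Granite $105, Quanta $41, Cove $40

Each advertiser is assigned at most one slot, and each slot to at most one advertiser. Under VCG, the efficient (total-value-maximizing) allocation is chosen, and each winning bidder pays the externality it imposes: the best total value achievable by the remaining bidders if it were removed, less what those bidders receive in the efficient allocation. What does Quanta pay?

Quanta pays $16.

Efficient allocation: Onyx→Slot 5 ($120), Granite→Slot 3 ($127), Quanta→Slot 7 ($108), Cove→Slot 1 ($112); total welfare W = $467.
Quanta receives Slot 7 at value $108, so the others get W − 108 = $359.
Without Quanta: best allocation of the remaining 3 bidders over all 4 slots is Onyx→Slot 5 ($120), Granite→Slot 3 ($127), Cove→Slot 7 ($128), total $375.
VCG payment = (others' best without Quanta) − (others' welfare with Quanta) = 375 − 359 = $16.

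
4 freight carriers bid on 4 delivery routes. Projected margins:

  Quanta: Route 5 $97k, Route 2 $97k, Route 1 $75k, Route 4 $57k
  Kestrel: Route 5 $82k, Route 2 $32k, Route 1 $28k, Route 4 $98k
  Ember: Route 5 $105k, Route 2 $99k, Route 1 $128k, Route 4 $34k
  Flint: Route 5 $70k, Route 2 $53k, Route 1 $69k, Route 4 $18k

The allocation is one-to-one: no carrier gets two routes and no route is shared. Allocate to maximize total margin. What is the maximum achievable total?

Maximum total: $393k

Optimal: Quanta→Route 2 ($97k), Kestrel→Route 4 ($98k), Ember→Route 1 ($128k), Flint→Route 5 ($70k) — total 97+98+128+70 = $393k.
Row-greedy (each carrier in turn takes its best remaining route) gives $376k, worse by 17.
Next-best assignment: Quanta→Route 5, Kestrel→Route 4, Ember→Route 1, Flint→Route 2 = $376k.
Checked against all permutations: $393k is optimal.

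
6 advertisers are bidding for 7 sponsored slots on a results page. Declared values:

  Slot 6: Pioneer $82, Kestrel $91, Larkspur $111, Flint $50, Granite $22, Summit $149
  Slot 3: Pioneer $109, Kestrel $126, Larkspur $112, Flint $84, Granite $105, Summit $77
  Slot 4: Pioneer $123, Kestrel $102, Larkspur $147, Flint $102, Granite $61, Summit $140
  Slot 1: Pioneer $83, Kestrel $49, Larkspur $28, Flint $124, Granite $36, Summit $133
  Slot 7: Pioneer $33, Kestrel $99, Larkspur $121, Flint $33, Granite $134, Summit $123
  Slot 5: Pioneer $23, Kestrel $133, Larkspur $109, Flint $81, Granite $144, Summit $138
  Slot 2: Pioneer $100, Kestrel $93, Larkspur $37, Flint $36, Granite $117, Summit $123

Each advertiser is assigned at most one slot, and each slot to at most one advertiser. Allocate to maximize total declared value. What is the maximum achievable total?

Maximum total: $796

This is the linear assignment problem.
Optimal: Pioneer→Slot 3 ($109), Kestrel→Slot 5 ($133), Larkspur→Slot 4 ($147), Flint→Slot 1 ($124), Granite→Slot 7 ($134), Summit→Slot 6 ($149) — total 109+133+147+124+134+149 = $796.
Next-best assignment: Pioneer→Slot 2, Kestrel→Slot 3, Larkspur→Slot 4, Flint→Slot 1, Granite→Slot 5, Summit→Slot 6 = $790.
Swapping Granite↔Summit (Granite→Slot 6 $22, Summit→Slot 7 $123) loses 138.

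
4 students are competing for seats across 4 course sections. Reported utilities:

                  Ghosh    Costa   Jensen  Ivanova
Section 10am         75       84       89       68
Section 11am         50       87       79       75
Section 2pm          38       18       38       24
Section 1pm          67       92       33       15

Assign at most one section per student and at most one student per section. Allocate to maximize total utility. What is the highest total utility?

Maximum total: 294 points

Optimal: Ghosh→Section 2pm (38 points), Costa→Section 1pm (92 points), Jensen→Section 10am (89 points), Ivanova→Section 11am (75 points) — total 38+92+89+75 = 294 points.
Column-greedy (each section in turn goes to its best remaining student) gives 229 points, worse by 65.
Swapping Ivanova↔Ghosh (Ivanova→Section 2pm 24 points, Ghosh→Section 11am 50 points) loses 39.
No other one-to-one assignment exceeds 294 points.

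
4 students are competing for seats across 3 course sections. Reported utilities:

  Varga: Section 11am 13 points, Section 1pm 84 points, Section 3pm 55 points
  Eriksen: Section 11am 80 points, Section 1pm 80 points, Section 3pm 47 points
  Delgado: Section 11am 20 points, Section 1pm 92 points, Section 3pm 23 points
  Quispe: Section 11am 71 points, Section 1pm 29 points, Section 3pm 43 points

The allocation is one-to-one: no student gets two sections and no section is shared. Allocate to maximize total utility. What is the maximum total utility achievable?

Optimal: Eriksen→Section 11am (80 points), Delgado→Section 1pm (92 points), Varga→Section 3pm (55 points) — total 80+92+55 = 227 points.
Row-greedy (each student in turn takes its best remaining section) gives 187 points, worse by 40.
Every other assignment is strictly worse.

Max total: 227 points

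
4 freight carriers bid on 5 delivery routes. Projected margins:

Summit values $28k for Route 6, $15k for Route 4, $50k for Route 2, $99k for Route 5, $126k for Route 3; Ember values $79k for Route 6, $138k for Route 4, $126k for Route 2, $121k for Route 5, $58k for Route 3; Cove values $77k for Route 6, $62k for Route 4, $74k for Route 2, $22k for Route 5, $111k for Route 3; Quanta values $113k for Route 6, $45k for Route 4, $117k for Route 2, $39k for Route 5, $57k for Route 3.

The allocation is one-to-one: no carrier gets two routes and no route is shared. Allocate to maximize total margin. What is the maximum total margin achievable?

Optimal: Summit→Route 5 ($99k), Ember→Route 4 ($138k), Cove→Route 3 ($111k), Quanta→Route 2 ($117k) — total 99+138+111+117 = $465k.
Max-entry greedy (repeatedly take the single best remaining cell) gives $458k, worse by 7.
Next-best assignment: Summit→Route 5, Ember→Route 4, Cove→Route 3, Quanta→Route 6 = $461k.
Swapping Quanta↔Ember (Quanta→Route 4 $45k, Ember→Route 2 $126k) loses 84.
No other one-to-one assignment exceeds $465k.

Maximum total: $465k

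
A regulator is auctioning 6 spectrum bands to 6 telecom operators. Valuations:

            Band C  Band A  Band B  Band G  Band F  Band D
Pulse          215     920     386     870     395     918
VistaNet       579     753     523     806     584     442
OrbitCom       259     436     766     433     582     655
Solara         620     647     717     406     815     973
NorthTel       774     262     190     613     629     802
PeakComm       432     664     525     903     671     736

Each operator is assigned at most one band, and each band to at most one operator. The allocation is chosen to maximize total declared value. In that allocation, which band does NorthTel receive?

Optimal: Pulse→Band D ($918M), VistaNet→Band A ($753M), OrbitCom→Band B ($766M), Solara→Band F ($815M), NorthTel→Band C ($774M), PeakComm→Band G ($903M) — total 918+753+766+815+774+903 = $4929M.
Row-greedy (each operator in turn takes its best remaining band) gives $4910M, worse by 19.
No other one-to-one assignment exceeds $4929M.
NorthTel's own top band is Band D ($802M), but forcing NorthTel→Band D and reassigning the rest optimally gives only $4785M — worse by 144.

NorthTel receives Band C.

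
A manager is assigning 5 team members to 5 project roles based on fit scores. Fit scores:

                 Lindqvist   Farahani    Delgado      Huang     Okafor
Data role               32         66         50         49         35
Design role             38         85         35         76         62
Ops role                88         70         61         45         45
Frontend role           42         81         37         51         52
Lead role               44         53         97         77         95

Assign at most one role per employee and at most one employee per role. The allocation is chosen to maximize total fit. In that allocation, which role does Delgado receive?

Optimal: Lindqvist→Ops role (88 pts), Farahani→Frontend role (81 pts), Delgado→Data role (50 pts), Huang→Design role (76 pts), Okafor→Lead role (95 pts) — total 88+81+50+76+95 = 390 pts.
Row-greedy (each employee in turn takes its best remaining role) gives 356 pts, worse by 34.
Next-best assignment: Lindqvist→Ops role, Farahani→Data role, Delgado→Lead role, Huang→Design role, Okafor→Frontend role = 379 pts.
Delgado's own top role is Lead role (97 pts), but forcing Delgado→Lead role and reassigning the rest optimally gives only 379 pts — worse by 11.

Delgado receives Data role.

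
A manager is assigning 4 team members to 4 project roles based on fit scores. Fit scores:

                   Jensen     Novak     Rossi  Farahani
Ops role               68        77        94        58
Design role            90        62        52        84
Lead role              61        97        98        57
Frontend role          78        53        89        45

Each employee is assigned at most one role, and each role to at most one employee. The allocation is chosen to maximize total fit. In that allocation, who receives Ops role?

Rossi receives Ops role.

Optimal: Jensen→Frontend role (78 pts), Novak→Lead role (97 pts), Rossi→Ops role (94 pts), Farahani→Design role (84 pts) — total 78+97+94+84 = 353 pts.
Row-greedy (each employee in turn takes its best remaining role) gives 326 pts, worse by 27.
Swapping Farahani↔Rossi (Farahani→Ops role 58 pts, Rossi→Design role 52 pts) loses 68.
Every other assignment is strictly worse.
Rossi's own top role is Lead role (98 pts), but forcing Rossi→Lead role and reassigning the rest optimally gives only 337 pts — worse by 16.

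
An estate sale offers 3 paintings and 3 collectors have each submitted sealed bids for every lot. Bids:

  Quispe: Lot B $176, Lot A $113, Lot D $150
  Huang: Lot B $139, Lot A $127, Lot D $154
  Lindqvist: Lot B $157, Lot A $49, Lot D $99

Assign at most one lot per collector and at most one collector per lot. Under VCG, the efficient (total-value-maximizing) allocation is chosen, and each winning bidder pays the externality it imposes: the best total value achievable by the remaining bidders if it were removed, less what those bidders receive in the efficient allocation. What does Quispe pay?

Efficient allocation: Quispe→Lot D ($150), Huang→Lot A ($127), Lindqvist→Lot B ($157); total welfare W = $434.
Quispe receives Lot D at value $150, so the others get W − 150 = $284.
Without Quispe: best allocation of the remaining 2 bidders over all 3 lots is Huang→Lot D ($154), Lindqvist→Lot B ($157), total $311.
VCG payment = (others' best without Quispe) − (others' welfare with Quispe) = 311 − 284 = $27.

Quispe pays $27.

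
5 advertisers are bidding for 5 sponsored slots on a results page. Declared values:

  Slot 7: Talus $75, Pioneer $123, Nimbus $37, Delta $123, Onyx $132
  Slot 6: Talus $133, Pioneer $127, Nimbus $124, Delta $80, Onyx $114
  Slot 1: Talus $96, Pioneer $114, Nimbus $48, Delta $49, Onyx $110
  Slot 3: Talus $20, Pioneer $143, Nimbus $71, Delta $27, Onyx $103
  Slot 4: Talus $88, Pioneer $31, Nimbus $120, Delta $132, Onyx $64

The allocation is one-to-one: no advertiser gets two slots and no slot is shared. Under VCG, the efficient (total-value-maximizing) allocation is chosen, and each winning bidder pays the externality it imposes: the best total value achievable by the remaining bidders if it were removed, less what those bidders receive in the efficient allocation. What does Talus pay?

Efficient allocation: Talus→Slot 6 ($133), Pioneer→Slot 3 ($143), Nimbus→Slot 4 ($120), Delta→Slot 7 ($123), Onyx→Slot 1 ($110); total welfare W = $629.
Talus receives Slot 6 at value $133, so the others get W − 133 = $496.
Without Talus: best allocation of the remaining 4 bidders over all 5 slots is Pioneer→Slot 3 ($143), Nimbus→Slot 6 ($124), Delta→Slot 4 ($132), Onyx→Slot 7 ($132), total $531.
VCG payment = (others' best without Talus) − (others' welfare with Talus) = 531 − 496 = $35.

Talus pays $35.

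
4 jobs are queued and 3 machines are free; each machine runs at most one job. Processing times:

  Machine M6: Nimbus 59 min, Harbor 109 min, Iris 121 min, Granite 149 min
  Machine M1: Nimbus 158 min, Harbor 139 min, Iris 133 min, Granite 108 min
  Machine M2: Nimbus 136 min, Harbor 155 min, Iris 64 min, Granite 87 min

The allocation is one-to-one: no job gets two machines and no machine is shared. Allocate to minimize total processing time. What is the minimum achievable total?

Min total: 231 min

Optimal: Nimbus→Machine M6 (59 min), Granite→Machine M1 (108 min), Iris→Machine M2 (64 min) — total 59+108+64 = 231 min.
Row-greedy (each job in turn takes its cheapest remaining machine) gives 262 min, worse by 31.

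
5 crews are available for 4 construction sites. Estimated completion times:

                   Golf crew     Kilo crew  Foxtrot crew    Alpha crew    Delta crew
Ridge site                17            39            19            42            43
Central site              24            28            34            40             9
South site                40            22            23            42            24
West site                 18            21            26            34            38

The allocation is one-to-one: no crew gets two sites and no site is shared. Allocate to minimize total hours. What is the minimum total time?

Optimal: Foxtrot crew→Ridge site (19 hours), Delta crew→Central site (9 hours), Kilo crew→South site (22 hours), Golf crew→West site (18 hours) — total 19+9+22+18 = 68 hours.
Min-entry greedy (repeatedly take the single cheapest remaining cell) gives 70 hours, worse by 2.
Next-best assignment: Golf crew→Ridge site, Delta crew→Central site, Foxtrot crew→South site, Kilo crew→West site = 70 hours.

Minimum total: 68 hours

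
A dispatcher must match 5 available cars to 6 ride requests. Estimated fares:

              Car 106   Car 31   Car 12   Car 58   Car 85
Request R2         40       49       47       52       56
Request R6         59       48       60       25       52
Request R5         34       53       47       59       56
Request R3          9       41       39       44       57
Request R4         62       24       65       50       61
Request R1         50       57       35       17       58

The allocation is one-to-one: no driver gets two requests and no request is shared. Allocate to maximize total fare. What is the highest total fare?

Maximum total: $297

Optimal: Car 106→Request R6 ($59), Car 31→Request R1 ($57), Car 12→Request R4 ($65), Car 58→Request R5 ($59), Car 85→Request R3 ($57) — total 59+57+65+59+57 = $297.
Row-greedy (each driver in turn takes its best remaining request) gives $295, worse by 2.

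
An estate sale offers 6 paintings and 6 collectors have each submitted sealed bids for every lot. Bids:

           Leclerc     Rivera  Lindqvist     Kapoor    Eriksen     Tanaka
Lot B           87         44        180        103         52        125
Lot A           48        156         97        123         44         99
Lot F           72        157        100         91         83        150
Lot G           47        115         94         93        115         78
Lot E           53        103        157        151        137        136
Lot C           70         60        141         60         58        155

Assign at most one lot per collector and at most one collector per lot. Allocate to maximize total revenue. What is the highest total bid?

Optimal: Leclerc→Lot F ($72), Rivera→Lot A ($156), Lindqvist→Lot B ($180), Kapoor→Lot E ($151), Eriksen→Lot G ($115), Tanaka→Lot C ($155) — total 72+156+180+151+115+155 = $829.
Row-greedy (each collector in turn takes its best remaining lot) gives $794, worse by 35.
Next-best assignment: Leclerc→Lot C, Rivera→Lot A, Lindqvist→Lot B, Kapoor→Lot E, Eriksen→Lot G, Tanaka→Lot F = $822.

Max total: $829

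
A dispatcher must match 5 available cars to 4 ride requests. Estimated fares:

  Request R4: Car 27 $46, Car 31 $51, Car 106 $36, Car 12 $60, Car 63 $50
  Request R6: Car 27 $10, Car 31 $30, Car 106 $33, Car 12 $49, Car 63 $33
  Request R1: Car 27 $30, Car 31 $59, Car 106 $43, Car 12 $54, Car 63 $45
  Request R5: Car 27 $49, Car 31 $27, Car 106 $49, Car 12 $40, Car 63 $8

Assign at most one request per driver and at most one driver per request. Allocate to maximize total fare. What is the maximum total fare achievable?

Max total: $207

Optimal: Car 63→Request R4 ($50), Car 12→Request R6 ($49), Car 31→Request R1 ($59), Car 27→Request R5 ($49) — total 50+49+59+49 = $207.
Max-entry greedy (repeatedly take the single best remaining cell) gives $201, worse by 6.
No other one-to-one assignment exceeds $207.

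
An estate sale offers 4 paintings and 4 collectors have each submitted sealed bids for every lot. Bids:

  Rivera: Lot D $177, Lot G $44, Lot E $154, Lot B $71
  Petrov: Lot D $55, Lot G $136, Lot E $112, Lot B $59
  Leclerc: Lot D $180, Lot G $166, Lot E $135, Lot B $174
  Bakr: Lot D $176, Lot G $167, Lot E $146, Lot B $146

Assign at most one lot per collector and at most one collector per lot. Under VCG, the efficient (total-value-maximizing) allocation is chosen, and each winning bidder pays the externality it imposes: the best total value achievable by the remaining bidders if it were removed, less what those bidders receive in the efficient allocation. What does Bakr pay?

Efficient allocation: Rivera→Lot E ($154), Petrov→Lot G ($136), Leclerc→Lot B ($174), Bakr→Lot D ($176); total welfare W = $640.
Bakr receives Lot D at value $176, so the others get W − 176 = $464.
Without Bakr: best allocation of the remaining 3 bidders over all 4 lots is Rivera→Lot D ($177), Petrov→Lot G ($136), Leclerc→Lot B ($174), total $487.
VCG payment = (others' best without Bakr) − (others' welfare with Bakr) = 487 − 464 = $23.

Bakr pays $23.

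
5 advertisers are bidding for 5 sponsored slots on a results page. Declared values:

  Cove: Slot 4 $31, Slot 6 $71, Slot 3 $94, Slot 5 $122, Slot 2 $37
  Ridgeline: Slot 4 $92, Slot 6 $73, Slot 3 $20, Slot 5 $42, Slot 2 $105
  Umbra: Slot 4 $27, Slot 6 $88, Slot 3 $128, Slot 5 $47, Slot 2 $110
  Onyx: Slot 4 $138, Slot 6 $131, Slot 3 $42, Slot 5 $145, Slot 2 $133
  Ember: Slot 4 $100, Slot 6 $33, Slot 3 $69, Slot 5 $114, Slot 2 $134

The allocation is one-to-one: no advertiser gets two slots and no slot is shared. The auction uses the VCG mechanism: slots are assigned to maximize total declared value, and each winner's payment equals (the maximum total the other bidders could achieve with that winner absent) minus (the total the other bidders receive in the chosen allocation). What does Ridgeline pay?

Efficient allocation: Cove→Slot 5 ($122), Ridgeline→Slot 4 ($92), Umbra→Slot 3 ($128), Onyx→Slot 6 ($131), Ember→Slot 2 ($134); total welfare W = $607.
Ridgeline receives Slot 4 at value $92, so the others get W − 92 = $515.
Without Ridgeline: best allocation of the remaining 4 bidders over all 5 slots is Cove→Slot 5 ($122), Umbra→Slot 3 ($128), Onyx→Slot 4 ($138), Ember→Slot 2 ($134), total $522.
VCG payment = (others' best without Ridgeline) − (others' welfare with Ridgeline) = 522 − 515 = $7.

Ridgeline pays $7.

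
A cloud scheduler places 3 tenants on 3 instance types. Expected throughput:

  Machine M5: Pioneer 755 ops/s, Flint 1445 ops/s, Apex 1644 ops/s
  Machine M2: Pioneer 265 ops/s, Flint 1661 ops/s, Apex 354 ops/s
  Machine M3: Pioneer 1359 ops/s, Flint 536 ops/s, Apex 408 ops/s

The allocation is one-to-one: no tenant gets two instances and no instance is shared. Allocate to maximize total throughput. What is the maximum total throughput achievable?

Max total: 4664 ops/s

Optimal: Pioneer→Machine M3 (1359 ops/s), Flint→Machine M2 (1661 ops/s), Apex→Machine M5 (1644 ops/s) — total 1359+1661+1644 = 4664 ops/s.
Next-best assignment: Pioneer→Machine M3, Flint→Machine M5, Apex→Machine M2 = 3158 ops/s.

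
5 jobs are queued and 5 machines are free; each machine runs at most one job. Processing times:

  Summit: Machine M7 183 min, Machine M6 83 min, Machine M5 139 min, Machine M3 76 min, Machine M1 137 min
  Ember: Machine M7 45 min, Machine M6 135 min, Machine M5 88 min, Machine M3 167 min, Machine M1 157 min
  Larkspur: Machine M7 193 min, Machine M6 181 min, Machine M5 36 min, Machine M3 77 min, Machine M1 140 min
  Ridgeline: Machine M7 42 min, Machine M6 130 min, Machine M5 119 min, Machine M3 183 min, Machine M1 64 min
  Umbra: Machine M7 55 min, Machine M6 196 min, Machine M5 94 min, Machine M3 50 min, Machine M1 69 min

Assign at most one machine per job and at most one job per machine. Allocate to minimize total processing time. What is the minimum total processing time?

Optimal: Summit→Machine M6 (83 min), Ember→Machine M7 (45 min), Larkspur→Machine M5 (36 min), Ridgeline→Machine M1 (64 min), Umbra→Machine M3 (50 min) — total 83+45+36+64+50 = 278 min.
Min-entry greedy (repeatedly take the single cheapest remaining cell) gives 368 min, worse by 90.
Swapping Summit↔Umbra (Summit→Machine M3 76 min, Umbra→Machine M6 196 min) adds 139.

Minimum total: 278 min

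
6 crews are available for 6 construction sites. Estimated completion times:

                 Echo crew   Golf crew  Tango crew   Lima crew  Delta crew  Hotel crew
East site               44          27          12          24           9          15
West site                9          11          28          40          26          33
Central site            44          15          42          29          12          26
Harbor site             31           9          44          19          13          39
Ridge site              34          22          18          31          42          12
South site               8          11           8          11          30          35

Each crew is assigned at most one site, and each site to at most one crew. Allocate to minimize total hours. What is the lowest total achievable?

Minimum total: 65 hours

Optimal: Echo crew→West site (9 hours), Golf crew→Harbor site (9 hours), Tango crew→East site (12 hours), Lima crew→South site (11 hours), Delta crew→Central site (12 hours), Hotel crew→Ridge site (12 hours) — total 9+9+12+11+12+12 = 65 hours.
Column-greedy (each site in turn goes to its cheapest remaining crew) gives 72 hours, worse by 7.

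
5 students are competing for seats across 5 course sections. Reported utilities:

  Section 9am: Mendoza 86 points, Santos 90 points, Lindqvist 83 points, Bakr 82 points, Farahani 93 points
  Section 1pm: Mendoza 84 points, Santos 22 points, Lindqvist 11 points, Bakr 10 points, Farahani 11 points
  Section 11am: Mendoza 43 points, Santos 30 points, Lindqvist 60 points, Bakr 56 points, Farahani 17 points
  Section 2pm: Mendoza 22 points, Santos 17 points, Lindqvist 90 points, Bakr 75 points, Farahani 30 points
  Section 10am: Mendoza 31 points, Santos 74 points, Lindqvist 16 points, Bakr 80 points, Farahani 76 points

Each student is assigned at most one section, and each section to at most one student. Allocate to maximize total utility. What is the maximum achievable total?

Max total: 397 points

Optimal: Mendoza→Section 1pm (84 points), Santos→Section 10am (74 points), Lindqvist→Section 2pm (90 points), Bakr→Section 11am (56 points), Farahani→Section 9am (93 points) — total 84+74+90+56+93 = 397 points.
Next-best assignment: Mendoza→Section 1pm, Santos→Section 9am, Lindqvist→Section 2pm, Bakr→Section 11am, Farahani→Section 10am = 396 points.
Swapping Bakr↔Lindqvist (Bakr→Section 2pm 75 points, Lindqvist→Section 11am 60 points) loses 11.
Every other assignment is strictly worse.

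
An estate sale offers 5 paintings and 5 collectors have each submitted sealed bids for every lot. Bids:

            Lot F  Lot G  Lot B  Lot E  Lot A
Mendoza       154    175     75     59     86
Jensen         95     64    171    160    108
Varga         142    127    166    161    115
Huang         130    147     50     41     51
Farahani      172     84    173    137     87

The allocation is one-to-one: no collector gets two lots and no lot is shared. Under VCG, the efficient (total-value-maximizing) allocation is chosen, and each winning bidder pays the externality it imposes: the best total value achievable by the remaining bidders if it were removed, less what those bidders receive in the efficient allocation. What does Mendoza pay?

Efficient allocation: Mendoza→Lot G ($175), Jensen→Lot E ($160), Varga→Lot A ($115), Huang→Lot F ($130), Farahani→Lot B ($173); total welfare W = $753.
Mendoza receives Lot G at value $175, so the others get W − 175 = $578.
Without Mendoza: best allocation of the remaining 4 bidders over all 5 lots is Jensen→Lot B ($171), Varga→Lot E ($161), Huang→Lot G ($147), Farahani→Lot F ($172), total $651.
VCG payment = (others' best without Mendoza) − (others' welfare with Mendoza) = 651 − 578 = $73.

Mendoza pays $73.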